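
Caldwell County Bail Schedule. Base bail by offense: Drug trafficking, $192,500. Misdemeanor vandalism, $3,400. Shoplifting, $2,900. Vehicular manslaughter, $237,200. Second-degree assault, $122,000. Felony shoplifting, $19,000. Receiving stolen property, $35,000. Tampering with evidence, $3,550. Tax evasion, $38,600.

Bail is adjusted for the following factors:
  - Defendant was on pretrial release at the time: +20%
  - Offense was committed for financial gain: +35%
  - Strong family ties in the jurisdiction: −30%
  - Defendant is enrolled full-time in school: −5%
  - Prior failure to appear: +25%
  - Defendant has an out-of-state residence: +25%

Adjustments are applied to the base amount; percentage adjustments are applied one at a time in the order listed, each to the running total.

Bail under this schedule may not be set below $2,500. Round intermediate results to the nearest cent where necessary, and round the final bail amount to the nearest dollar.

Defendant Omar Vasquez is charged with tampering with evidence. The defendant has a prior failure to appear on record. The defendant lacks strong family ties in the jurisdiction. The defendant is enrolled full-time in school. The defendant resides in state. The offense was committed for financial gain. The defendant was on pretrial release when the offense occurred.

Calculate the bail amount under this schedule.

Base amounts from the schedule: tampering with evidence $3,550.
Single charge. Combined base = $3,550.
Defendant was on pretrial release at the time (+20%): $3,550 × 1.2 = $4,260.
Offense was committed for financial gain (+35%): $4,260 × 1.35 = $5,751.
Defendant is enrolled full-time in school (−5%): $5,751 × 0.95 = $5,463.45.
Prior failure to appear (+25%): $5,463.45 × 1.25 = $6,829.31.
$6,829.31 is at or above the $2,500 minimum.
Rounded to the nearest dollar: $6,829.

$6,829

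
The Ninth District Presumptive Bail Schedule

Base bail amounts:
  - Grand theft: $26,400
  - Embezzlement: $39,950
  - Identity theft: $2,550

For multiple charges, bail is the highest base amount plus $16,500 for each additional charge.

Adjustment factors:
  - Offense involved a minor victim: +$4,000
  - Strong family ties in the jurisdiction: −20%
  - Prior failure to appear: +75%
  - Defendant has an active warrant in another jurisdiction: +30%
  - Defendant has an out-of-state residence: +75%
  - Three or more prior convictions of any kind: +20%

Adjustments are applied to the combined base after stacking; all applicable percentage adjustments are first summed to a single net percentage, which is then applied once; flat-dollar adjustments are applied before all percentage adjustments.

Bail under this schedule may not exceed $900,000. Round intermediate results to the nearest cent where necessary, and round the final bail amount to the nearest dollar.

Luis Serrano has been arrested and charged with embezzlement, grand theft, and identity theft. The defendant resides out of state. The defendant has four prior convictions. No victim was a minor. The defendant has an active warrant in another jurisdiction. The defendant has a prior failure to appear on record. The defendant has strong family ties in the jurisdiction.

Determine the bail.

Base amounts from the schedule: embezzlement $39,950; grand theft $26,400; identity theft $2,550.
Stacking rule: highest base plus $16,500 per additional charge. Highest is embezzlement at $39,950; 2 additional charges → +$33,000. Combined base = $72,950.
Net percentage adjustment: −20% +75% +30% +75% +20% = +180%. $72,950 × 2.8 = $204,260.
$204,260 is within the $900,000 maximum.

$204,260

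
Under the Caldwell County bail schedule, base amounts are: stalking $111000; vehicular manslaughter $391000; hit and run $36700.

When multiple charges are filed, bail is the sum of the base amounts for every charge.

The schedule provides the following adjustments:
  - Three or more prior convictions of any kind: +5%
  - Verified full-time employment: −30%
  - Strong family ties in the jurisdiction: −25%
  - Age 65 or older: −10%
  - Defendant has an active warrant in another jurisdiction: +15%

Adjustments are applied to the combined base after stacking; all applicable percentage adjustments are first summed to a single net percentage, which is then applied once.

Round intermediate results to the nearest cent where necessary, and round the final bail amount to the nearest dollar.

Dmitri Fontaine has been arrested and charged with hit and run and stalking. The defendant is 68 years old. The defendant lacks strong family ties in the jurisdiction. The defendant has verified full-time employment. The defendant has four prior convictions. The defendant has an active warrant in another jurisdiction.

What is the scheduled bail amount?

$118160

Base amounts from the schedule: hit and run $36700; stalking $111000.
Stacking rule: sum of all bases. $36700 + $111000 = $147700.
Net percentage adjustment: +5% −30% −10% +15% = −20%. $147700 × 0.8 = $118160.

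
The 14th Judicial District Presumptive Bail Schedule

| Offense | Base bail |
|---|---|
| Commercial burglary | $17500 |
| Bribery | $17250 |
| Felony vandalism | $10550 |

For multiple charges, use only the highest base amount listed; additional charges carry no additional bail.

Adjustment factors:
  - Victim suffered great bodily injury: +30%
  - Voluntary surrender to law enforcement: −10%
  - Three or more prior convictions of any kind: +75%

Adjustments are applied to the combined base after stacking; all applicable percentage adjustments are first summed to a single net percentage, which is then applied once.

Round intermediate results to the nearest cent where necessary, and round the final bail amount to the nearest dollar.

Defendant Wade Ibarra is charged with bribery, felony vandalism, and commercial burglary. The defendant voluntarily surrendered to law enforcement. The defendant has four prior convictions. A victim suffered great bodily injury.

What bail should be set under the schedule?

Base amounts from the schedule: bribery $17250; felony vandalism $10550; commercial burglary $17500.
Stacking rule: use the highest base only. Highest is commercial burglary at $17500. Combined base = $17500.
Net percentage adjustment: +30% −10% +75% = +95%. $17500 × 1.95 = $34125.

$34125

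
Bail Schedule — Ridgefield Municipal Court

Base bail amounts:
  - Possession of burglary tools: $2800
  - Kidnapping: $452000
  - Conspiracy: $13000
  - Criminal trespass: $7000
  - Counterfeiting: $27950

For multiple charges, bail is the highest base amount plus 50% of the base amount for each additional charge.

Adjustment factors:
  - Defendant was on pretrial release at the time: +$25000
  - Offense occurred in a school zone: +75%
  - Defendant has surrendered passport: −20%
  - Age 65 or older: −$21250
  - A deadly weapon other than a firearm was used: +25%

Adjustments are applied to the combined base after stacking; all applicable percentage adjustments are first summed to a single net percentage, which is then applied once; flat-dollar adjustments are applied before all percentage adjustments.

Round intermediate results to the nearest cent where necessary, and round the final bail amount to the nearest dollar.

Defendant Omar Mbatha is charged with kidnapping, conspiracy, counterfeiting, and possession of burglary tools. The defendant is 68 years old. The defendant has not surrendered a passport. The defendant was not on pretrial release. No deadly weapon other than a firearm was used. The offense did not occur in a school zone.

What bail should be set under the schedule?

$452625

Base amounts from the schedule: kidnapping $452000; conspiracy $13000; counterfeiting $27950; possession of burglary tools $2800.
Stacking rule: highest base plus 50% of each additional charge. Highest is kidnapping at $452000. Additional: $13000 × 50% = $6500; $27950 × 50% = $13975; $2800 × 50% = $1400. Combined base = $452000 + $21875 = $473875.
Age 65 or older (−$21250 flat): $473875 − $21250 = $452625.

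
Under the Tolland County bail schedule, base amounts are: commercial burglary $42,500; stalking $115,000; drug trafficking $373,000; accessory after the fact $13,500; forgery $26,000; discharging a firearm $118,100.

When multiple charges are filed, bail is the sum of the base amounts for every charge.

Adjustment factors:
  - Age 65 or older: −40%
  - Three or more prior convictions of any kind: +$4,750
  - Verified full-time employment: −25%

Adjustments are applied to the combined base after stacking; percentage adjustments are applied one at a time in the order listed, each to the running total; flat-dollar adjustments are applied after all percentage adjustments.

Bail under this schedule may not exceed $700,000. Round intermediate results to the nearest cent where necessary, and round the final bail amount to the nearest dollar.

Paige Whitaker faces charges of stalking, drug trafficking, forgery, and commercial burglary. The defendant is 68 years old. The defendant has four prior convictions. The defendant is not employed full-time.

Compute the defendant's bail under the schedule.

Base amounts from the schedule: stalking $115,000; drug trafficking $373,000; forgery $26,000; commercial burglary $42,500.
Stacking rule: sum of all bases. $115,000 + $373,000 + $26,000 + $42,500 = $556,500.
Age 65 or older (−40%): $556,500 × 0.6 = $333,900.
Three or more prior convictions of any kind (+$4,750 flat): $333,900 + $4,750 = $338,650.
$338,650 is within the $700,000 maximum.

$338,650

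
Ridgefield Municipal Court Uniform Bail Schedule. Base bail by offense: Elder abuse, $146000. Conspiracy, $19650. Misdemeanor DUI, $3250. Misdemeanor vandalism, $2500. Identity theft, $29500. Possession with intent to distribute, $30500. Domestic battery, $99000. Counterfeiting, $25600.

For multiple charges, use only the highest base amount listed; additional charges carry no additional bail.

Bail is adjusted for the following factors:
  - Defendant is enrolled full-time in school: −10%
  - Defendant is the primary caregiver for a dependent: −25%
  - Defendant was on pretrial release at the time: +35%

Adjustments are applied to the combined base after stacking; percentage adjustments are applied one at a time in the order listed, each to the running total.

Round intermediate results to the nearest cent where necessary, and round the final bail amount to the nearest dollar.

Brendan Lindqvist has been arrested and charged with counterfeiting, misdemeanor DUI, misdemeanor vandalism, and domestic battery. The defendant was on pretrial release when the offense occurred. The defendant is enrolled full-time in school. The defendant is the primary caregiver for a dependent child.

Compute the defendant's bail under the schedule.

Base amounts from the schedule: counterfeiting $25600; misdemeanor DUI $3250; misdemeanor vandalism $2500; domestic battery $99000.
Stacking rule: use the highest base only. Highest is domestic battery at $99000. Combined base = $99000.
Defendant is enrolled full-time in school (−10%): $99000 × 0.9 = $89100.
Defendant is the primary caregiver for a dependent (−25%): $89100 × 0.75 = $66825.
Defendant was on pretrial release at the time (+35%): $66825 × 1.35 = $90213.75.
Rounded to the nearest dollar: $90214.

$90214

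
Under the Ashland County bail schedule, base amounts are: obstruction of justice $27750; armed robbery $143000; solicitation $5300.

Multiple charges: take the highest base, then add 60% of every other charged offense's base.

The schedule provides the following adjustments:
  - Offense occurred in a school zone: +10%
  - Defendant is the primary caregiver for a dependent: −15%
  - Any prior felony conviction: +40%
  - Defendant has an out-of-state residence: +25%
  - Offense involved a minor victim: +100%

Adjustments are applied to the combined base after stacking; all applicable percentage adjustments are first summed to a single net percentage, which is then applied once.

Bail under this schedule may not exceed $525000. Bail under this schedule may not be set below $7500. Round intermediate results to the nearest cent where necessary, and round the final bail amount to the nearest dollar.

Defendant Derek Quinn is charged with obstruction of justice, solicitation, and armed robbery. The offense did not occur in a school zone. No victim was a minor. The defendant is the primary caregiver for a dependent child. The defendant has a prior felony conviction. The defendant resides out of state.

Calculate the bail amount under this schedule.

$244245

Base amounts from the schedule: obstruction of justice $27750; solicitation $5300; armed robbery $143000.
Stacking rule: highest base plus 60% of each additional charge. Highest is armed robbery at $143000. Additional: $27750 × 60% = $16650; $5300 × 60% = $3180. Combined base = $143000 + $19830 = $162830.
Net percentage adjustment: −15% +40% +25% = +50%. $162830 × 1.5 = $244245.
$244245 is within the $525000 maximum.
$244245 is at or above the $7500 minimum.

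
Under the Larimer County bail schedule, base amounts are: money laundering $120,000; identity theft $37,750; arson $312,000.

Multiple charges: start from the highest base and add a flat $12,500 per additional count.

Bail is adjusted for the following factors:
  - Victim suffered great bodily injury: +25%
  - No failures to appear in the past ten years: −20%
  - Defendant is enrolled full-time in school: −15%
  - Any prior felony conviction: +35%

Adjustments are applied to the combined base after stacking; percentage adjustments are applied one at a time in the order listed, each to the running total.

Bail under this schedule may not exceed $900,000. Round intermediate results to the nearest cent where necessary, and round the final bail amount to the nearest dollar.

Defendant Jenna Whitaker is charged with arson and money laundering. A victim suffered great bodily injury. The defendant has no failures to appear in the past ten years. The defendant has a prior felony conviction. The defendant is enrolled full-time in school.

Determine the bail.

Base amounts from the schedule: arson $312,000; money laundering $120,000.
Stacking rule: highest base plus $12,500 per additional charge. Highest is arson at $312,000; 1 additional charge → +$12,500. Combined base = $324,500.
Victim suffered great bodily injury (+25%): $324,500 × 1.25 = $405,625.
No failures to appear in the past ten years (−20%): $405,625 × 0.8 = $324,500.
Defendant is enrolled full-time in school (−15%): $324,500 × 0.85 = $275,825.
Any prior felony conviction (+35%): $275,825 × 1.35 = $372,363.75.
$372,363.75 is within the $900,000 maximum.
Rounded to the nearest dollar: $372,364.

$372,364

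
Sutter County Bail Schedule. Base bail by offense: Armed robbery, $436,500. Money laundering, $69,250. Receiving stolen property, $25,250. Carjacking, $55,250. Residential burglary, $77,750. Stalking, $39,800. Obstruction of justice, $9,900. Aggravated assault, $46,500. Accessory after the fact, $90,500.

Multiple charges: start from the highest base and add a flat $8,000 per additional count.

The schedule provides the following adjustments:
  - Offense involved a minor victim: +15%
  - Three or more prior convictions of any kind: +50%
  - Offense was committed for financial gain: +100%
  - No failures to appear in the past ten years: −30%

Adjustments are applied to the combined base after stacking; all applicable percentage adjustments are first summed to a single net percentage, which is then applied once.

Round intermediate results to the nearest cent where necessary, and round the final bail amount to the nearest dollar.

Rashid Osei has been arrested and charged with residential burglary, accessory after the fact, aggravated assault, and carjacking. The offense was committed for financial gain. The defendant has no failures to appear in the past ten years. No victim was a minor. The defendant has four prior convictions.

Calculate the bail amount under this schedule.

Base amounts from the schedule: residential burglary $77,750; accessory after the fact $90,500; aggravated assault $46,500; carjacking $55,250.
Stacking rule: highest base plus $8,000 per additional charge. Highest is accessory after the fact at $90,500; 3 additional charges → +$24,000. Combined base = $114,500.
Net percentage adjustment: +50% +100% −30% = +120%. $114,500 × 2.2 = $251,900.

$251,900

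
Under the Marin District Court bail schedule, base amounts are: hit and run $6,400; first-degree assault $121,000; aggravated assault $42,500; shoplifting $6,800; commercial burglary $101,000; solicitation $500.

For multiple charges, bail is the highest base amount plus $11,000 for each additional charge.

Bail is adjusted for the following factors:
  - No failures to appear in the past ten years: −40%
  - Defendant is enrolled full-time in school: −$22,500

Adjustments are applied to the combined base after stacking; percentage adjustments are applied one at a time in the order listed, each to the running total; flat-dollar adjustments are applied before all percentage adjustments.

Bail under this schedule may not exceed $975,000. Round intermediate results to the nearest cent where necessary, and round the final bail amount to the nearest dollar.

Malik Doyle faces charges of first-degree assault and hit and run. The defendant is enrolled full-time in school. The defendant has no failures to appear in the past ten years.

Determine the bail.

Base amounts from the schedule: first-degree assault $121,000; hit and run $6,400.
Stacking rule: highest base plus $11,000 per additional charge. Highest is first-degree assault at $121,000; 1 additional charge → +$11,000. Combined base = $132,000.
Defendant is enrolled full-time in school (−$22,500 flat): $132,000 − $22,500 = $109,500.
No failures to appear in the past ten years (−40%): $109,500 × 0.6 = $65,700.
$65,700 is within the $975,000 maximum.

$65,700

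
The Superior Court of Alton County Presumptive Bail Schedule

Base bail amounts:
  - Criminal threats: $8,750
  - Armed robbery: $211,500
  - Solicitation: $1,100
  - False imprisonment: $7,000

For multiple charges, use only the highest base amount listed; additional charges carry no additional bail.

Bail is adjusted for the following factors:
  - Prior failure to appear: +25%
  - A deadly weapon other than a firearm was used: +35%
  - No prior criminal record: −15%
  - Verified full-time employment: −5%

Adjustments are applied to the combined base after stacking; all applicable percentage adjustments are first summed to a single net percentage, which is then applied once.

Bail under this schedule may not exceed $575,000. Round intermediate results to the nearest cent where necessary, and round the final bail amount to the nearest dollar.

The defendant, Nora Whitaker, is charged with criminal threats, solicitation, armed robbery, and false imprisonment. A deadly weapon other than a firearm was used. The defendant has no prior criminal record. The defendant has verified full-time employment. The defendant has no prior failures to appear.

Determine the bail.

Base amounts from the schedule: criminal threats $8,750; solicitation $1,100; armed robbery $211,500; false imprisonment $7,000.
Stacking rule: use the highest base only. Highest is armed robbery at $211,500. Combined base = $211,500.
Net percentage adjustment: +35% −15% −5% = +15%. $211,500 × 1.15 = $243,225.
$243,225 is within the $575,000 maximum.

$243,225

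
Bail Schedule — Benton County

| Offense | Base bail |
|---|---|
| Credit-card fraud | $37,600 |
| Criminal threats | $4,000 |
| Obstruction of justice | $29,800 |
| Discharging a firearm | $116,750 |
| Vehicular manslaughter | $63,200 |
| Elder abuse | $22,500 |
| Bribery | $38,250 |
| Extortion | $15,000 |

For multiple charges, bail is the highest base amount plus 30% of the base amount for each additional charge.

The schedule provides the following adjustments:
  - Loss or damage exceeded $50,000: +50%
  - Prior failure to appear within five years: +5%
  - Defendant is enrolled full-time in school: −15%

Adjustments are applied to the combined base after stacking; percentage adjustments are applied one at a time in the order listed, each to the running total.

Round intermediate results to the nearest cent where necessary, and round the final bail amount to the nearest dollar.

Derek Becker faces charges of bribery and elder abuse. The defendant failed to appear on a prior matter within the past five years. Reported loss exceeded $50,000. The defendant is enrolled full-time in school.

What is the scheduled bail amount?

Base amounts from the schedule: bribery $38,250; elder abuse $22,500.
Stacking rule: highest base plus 30% of each additional charge. Highest is bribery at $38,250. Additional: $22,500 × 30% = $6,750. Combined base = $38,250 + $6,750 = $45,000.
Loss or damage exceeded $50,000 (+50%): $45,000 × 1.5 = $67,500.
Prior failure to appear within five years (+5%): $67,500 × 1.05 = $70,875.
Defendant is enrolled full-time in school (−15%): $70,875 × 0.85 = $60,243.75.
Rounded to the nearest dollar: $60,244.

$60,244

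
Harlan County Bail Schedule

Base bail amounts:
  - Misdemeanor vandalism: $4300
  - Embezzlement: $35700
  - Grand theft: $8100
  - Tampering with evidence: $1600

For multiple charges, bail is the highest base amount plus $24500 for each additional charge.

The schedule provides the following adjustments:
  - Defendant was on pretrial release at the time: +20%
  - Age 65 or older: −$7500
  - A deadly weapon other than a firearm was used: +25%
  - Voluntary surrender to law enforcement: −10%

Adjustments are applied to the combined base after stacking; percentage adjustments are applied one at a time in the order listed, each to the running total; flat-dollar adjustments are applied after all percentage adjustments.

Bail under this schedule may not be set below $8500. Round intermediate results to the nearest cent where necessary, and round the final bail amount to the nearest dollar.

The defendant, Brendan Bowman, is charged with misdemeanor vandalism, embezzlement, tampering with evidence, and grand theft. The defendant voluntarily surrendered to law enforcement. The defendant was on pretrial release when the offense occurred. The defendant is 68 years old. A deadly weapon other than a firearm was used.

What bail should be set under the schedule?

$139920

Base amounts from the schedule: misdemeanor vandalism $4300; embezzlement $35700; tampering with evidence $1600; grand theft $8100.
Stacking rule: highest base plus $24500 per additional charge. Highest is embezzlement at $35700; 3 additional charges → +$73500. Combined base = $109200.
Defendant was on pretrial release at the time (+20%): $109200 × 1.2 = $131040.
A deadly weapon other than a firearm was used (+25%): $131040 × 1.25 = $163800.
Voluntary surrender to law enforcement (−10%): $163800 × 0.9 = $147420.
Age 65 or older (−$7500 flat): $147420 − $7500 = $139920.
$139920 is at or above the $8500 minimum.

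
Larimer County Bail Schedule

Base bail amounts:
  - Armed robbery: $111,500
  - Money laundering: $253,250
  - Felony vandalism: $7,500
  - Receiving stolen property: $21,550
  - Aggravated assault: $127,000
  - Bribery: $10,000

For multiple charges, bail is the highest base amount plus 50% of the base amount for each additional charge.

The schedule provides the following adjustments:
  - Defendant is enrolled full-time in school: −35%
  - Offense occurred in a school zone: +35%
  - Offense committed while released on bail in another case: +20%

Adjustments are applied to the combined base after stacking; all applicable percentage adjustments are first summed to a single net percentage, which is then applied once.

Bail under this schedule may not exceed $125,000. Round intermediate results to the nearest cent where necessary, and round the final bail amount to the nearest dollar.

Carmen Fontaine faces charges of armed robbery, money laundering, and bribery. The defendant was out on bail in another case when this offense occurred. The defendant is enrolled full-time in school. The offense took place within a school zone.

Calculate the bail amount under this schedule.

$125,000

Base amounts from the schedule: armed robbery $111,500; money laundering $253,250; bribery $10,000.
Stacking rule: highest base plus 50% of each additional charge. Highest is money laundering at $253,250. Additional: $111,500 × 50% = $55,750; $10,000 × 50% = $5,000. Combined base = $253,250 + $60,750 = $314,000.
Net percentage adjustment: −35% +35% +20% = +20%. $314,000 × 1.2 = $376,800.
Result $376,800 exceeds the maximum of $125,000; bail is capped at $125,000.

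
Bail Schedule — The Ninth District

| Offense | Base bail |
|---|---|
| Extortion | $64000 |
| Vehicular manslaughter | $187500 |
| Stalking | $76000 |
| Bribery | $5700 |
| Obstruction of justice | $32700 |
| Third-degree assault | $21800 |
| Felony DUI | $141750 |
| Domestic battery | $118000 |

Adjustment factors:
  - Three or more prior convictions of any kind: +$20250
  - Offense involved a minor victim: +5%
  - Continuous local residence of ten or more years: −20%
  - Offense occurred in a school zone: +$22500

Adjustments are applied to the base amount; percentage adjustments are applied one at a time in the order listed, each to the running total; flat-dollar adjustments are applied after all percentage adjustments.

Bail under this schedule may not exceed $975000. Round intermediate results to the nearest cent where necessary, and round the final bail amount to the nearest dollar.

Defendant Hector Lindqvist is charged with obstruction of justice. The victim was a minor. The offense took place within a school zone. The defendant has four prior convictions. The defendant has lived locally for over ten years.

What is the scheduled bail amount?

Base amounts from the schedule: obstruction of justice $32700.
Single charge. Combined base = $32700.
Offense involved a minor victim (+5%): $32700 × 1.05 = $34335.
Continuous local residence of ten or more years (−20%): $34335 × 0.8 = $27468.
Three or more prior convictions of any kind (+$20250 flat): $27468 + $20250 = $47718.
Offense occurred in a school zone (+$22500 flat): $47718 + $22500 = $70218.
$70218 is within the $975000 maximum.

$70218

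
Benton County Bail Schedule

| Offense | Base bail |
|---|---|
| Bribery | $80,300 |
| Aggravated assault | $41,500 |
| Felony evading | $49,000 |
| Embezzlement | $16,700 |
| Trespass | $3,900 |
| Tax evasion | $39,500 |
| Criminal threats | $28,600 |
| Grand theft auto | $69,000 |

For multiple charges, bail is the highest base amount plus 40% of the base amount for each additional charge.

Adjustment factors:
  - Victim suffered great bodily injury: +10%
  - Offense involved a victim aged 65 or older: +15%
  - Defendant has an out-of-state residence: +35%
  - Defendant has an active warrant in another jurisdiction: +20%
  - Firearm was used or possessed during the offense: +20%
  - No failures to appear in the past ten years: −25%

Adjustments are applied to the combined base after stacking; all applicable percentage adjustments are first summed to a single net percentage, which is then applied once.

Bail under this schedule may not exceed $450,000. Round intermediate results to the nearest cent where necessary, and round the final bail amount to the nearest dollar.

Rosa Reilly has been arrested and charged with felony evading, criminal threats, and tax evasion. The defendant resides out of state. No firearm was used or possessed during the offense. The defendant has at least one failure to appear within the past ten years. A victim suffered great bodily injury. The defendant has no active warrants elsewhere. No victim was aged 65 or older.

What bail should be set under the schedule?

Base amounts from the schedule: felony evading $49,000; criminal threats $28,600; tax evasion $39,500.
Stacking rule: highest base plus 40% of each additional charge. Highest is felony evading at $49,000. Additional: $28,600 × 40% = $11,440; $39,500 × 40% = $15,800. Combined base = $49,000 + $27,240 = $76,240.
Net percentage adjustment: +10% +35% = +45%. $76,240 × 1.45 = $110,548.
$110,548 is within the $450,000 maximum.

$110,548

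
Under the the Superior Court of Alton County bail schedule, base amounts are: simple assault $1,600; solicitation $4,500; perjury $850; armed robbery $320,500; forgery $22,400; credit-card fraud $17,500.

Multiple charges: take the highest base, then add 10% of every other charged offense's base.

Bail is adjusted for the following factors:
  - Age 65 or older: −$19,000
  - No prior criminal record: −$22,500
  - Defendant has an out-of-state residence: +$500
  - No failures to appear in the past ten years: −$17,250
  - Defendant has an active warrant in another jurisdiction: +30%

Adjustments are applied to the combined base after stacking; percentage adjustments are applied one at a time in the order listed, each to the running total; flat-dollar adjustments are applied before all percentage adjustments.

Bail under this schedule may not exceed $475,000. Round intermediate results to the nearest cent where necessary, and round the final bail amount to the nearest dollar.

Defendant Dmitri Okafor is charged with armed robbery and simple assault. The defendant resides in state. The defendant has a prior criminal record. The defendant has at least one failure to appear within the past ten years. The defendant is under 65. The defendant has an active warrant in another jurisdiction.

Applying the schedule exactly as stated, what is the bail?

Base amounts from the schedule: armed robbery $320,500; simple assault $1,600.
Stacking rule: highest base plus 10% of each additional charge. Highest is armed robbery at $320,500. Additional: $1,600 × 10% = $160. Combined base = $320,500 + $160 = $320,660.
Defendant has an active warrant in another jurisdiction (+30%): $320,660 × 1.3 = $416,858.
$416,858 is within the $475,000 maximum.

$416,858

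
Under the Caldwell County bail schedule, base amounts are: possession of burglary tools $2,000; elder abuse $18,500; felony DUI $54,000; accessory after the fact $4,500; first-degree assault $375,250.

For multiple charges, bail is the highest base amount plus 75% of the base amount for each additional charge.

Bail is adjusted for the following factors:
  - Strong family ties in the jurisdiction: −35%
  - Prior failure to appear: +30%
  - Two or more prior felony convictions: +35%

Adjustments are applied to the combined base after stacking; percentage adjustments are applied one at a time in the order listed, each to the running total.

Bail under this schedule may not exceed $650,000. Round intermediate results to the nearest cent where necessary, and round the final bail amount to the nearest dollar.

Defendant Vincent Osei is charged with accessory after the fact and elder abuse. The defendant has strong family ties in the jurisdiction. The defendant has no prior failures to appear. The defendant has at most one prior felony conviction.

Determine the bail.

Base amounts from the schedule: accessory after the fact $4,500; elder abuse $18,500.
Stacking rule: highest base plus 75% of each additional charge. Highest is elder abuse at $18,500. Additional: $4,500 × 75% = $3,375. Combined base = $18,500 + $3,375 = $21,875.
Strong family ties in the jurisdiction (−35%): $21,875 × 0.65 = $14,218.75.
$14,218.75 is within the $650,000 maximum.
Rounded to the nearest dollar: $14,219.

$14,219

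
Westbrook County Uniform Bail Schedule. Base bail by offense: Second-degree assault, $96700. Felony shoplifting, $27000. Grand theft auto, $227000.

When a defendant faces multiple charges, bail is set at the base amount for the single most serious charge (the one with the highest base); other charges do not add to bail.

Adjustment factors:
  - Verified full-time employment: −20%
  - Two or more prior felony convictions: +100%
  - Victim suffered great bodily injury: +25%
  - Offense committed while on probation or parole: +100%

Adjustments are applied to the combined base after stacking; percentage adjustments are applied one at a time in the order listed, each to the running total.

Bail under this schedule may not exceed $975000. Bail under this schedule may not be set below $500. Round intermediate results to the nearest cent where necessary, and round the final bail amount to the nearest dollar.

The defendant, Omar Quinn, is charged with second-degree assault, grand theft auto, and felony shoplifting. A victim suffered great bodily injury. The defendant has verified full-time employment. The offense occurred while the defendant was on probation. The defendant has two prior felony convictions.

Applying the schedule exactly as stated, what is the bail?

Base amounts from the schedule: second-degree assault $96700; grand theft auto $227000; felony shoplifting $27000.
Stacking rule: use the highest base only. Highest is grand theft auto at $227000. Combined base = $227000.
Verified full-time employment (−20%): $227000 × 0.8 = $181600.
Two or more prior felony convictions (+100%): $181600 × 2 = $363200.
Victim suffered great bodily injury (+25%): $363200 × 1.25 = $454000.
Offense committed while on probation or parole (+100%): $454000 × 2 = $908000.
$908000 is within the $975000 maximum.
$908000 is at or above the $500 minimum.

$908000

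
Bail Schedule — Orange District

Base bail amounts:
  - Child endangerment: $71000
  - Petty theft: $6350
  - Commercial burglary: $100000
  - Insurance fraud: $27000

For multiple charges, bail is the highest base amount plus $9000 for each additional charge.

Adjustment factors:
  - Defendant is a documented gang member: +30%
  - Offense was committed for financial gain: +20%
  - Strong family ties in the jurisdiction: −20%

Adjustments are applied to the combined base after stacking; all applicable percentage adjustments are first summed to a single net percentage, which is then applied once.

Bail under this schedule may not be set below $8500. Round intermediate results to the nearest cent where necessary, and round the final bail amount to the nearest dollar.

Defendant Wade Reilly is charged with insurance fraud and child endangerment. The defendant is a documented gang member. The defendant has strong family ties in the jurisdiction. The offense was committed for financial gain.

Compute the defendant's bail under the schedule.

$104000

Base amounts from the schedule: insurance fraud $27000; child endangerment $71000.
Stacking rule: highest base plus $9000 per additional charge. Highest is child endangerment at $71000; 1 additional charge → +$9000. Combined base = $80000.
Net percentage adjustment: +30% +20% −20% = +30%. $80000 × 1.3 = $104000.
$104000 is at or above the $8500 minimum.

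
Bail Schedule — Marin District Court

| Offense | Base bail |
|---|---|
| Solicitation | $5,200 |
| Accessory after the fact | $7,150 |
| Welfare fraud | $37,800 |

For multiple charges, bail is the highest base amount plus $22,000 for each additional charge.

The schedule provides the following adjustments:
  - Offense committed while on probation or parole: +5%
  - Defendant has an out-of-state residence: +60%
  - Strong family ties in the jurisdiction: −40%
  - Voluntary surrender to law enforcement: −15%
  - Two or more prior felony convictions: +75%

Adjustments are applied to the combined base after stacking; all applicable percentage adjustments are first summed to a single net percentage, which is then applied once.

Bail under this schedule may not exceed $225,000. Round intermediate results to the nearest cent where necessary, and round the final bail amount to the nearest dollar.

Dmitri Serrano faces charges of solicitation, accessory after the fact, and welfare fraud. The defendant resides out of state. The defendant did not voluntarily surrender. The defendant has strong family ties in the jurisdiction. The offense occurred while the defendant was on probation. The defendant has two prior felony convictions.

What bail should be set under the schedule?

$163,600

Base amounts from the schedule: solicitation $5,200; accessory after the fact $7,150; welfare fraud $37,800.
Stacking rule: highest base plus $22,000 per additional charge. Highest is welfare fraud at $37,800; 2 additional charges → +$44,000. Combined base = $81,800.
Net percentage adjustment: +5% +60% −40% +75% = +100%. $81,800 × 2 = $163,600.
$163,600 is within the $225,000 maximum.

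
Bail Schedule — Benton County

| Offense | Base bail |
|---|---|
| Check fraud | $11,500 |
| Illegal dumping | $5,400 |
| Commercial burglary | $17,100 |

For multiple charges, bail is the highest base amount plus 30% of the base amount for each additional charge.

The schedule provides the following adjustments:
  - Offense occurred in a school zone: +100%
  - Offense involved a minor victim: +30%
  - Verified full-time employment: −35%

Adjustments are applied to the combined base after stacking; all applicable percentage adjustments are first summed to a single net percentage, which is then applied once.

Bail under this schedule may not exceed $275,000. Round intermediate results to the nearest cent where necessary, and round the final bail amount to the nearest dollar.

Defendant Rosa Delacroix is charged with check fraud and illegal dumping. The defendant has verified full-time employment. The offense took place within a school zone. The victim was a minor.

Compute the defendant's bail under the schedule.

Base amounts from the schedule: check fraud $11,500; illegal dumping $5,400.
Stacking rule: highest base plus 30% of each additional charge. Highest is check fraud at $11,500. Additional: $5,400 × 30% = $1,620. Combined base = $11,500 + $1,620 = $13,120.
Net percentage adjustment: +100% +30% −35% = +95%. $13,120 × 1.95 = $25,584.
$25,584 is within the $275,000 maximum.

$25,584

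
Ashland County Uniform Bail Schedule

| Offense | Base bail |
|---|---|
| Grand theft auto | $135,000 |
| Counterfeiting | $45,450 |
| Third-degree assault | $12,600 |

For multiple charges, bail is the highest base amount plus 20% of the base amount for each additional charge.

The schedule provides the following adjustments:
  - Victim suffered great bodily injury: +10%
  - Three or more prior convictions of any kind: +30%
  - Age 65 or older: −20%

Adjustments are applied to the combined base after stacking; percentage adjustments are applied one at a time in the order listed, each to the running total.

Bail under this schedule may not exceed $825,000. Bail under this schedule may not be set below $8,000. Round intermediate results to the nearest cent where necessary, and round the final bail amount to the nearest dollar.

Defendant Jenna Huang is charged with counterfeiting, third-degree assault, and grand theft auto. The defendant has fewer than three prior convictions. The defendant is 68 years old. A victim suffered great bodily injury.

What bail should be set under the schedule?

Base amounts from the schedule: counterfeiting $45,450; third-degree assault $12,600; grand theft auto $135,000.
Stacking rule: highest base plus 20% of each additional charge. Highest is grand theft auto at $135,000. Additional: $45,450 × 20% = $9,090; $12,600 × 20% = $2,520. Combined base = $135,000 + $11,610 = $146,610.
Victim suffered great bodily injury (+10%): $146,610 × 1.1 = $161,271.
Age 65 or older (−20%): $161,271 × 0.8 = $129,016.80.
$129,016.80 is within the $825,000 maximum.
$129,016.80 is at or above the $8,000 minimum.
Rounded to the nearest dollar: $129,017.

$129,017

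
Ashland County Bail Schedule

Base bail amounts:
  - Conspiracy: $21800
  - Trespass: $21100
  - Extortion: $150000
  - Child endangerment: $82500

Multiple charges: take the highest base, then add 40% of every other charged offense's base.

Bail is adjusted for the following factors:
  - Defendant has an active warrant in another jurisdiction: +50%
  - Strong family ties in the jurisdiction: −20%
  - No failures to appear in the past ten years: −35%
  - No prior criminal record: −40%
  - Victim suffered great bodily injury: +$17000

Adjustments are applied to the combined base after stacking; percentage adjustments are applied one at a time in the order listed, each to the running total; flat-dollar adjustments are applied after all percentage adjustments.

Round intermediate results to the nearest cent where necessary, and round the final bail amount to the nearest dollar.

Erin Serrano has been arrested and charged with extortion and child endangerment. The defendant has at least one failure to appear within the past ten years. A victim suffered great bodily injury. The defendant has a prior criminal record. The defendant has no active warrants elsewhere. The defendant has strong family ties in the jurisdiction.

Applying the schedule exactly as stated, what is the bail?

Base amounts from the schedule: extortion $150000; child endangerment $82500.
Stacking rule: highest base plus 40% of each additional charge. Highest is extortion at $150000. Additional: $82500 × 40% = $33000. Combined base = $150000 + $33000 = $183000.
Strong family ties in the jurisdiction (−20%): $183000 × 0.8 = $146400.
Victim suffered great bodily injury (+$17000 flat): $146400 + $17000 = $163400.

$163400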